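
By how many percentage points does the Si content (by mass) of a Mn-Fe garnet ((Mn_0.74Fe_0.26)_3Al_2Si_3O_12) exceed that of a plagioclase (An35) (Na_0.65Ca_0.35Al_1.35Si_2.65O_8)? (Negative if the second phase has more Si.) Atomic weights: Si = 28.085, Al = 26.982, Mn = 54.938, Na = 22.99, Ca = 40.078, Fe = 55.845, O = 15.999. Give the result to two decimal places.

-10.79 percentage points

M((Mn_0.74Fe_0.26)_3Al_2Si_3O_12) = 495.728 g/mol, so wt% Si = 84.255/495.728 × 100 = 17.00%.
M(Na_0.65Ca_0.35Al_1.35Si_2.65O_8) = 267.814 g/mol, so wt% Si = 74.425/267.814 × 100 = 27.79%.
17.00 − 27.79 = -10.79 pp.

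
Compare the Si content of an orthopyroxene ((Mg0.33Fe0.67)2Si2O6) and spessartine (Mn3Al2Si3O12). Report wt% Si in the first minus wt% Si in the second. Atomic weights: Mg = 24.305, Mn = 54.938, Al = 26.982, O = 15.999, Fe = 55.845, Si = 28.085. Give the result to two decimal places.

6.09 percentage points

Si in (Mg0.33Fe0.67)2Si2O6: molar mass 243.038 g/mol; 2×28.085 = 56.170 g → 23.11 wt%.
Si in Mn3Al2Si3O12: molar mass 495.021 g/mol; 3×28.085 = 84.255 g → 17.02 wt%.
Difference = 23.11 − 17.02 = 6.09 percentage points.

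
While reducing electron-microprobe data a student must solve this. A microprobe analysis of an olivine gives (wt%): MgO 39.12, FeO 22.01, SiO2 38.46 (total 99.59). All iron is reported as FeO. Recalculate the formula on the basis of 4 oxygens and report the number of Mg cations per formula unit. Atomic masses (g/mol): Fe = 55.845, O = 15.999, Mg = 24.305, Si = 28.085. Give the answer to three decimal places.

MgO: 39.12/40.304 = 0.97062 mol → 0.97062 mol Mg, 0.97062 mol O.
FeO: 22.01/71.844 = 0.30636 mol → 0.30636 mol Fe, 0.30636 mol O.
SiO2: 38.46/60.083 = 0.64011 mol → 0.64011 mol Si, 1.28022 mol O.
Total oxygen = 2.55720 mol. Normalization factor = 4/2.55720 = 1.56421.
Mg per 4 O = 0.97062 × 1.56421 = 1.518.

1.518 Mg apfu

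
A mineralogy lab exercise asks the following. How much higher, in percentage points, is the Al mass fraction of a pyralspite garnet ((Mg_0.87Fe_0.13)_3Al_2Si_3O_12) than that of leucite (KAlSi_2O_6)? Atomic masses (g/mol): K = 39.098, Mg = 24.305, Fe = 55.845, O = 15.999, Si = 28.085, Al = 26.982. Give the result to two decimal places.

0.63 percentage points

M((Mg_0.87Fe_0.13)_3Al_2Si_3O_12) = 415.423 g/mol, so wt% Al = 53.964/415.423 × 100 = 12.99%.
M(KAlSi_2O_6) = 218.244 g/mol, so wt% Al = 26.982/218.244 × 100 = 12.36%.
12.99 − 12.36 = 0.63 pp.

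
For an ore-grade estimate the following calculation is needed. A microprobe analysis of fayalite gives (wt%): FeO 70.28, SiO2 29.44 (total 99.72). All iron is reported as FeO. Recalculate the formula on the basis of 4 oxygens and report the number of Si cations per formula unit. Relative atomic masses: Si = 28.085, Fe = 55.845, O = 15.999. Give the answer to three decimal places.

1.001 Si apfu

FeO: 70.28/71.844 = 0.97823 mol → 0.97823 mol Fe, 0.97823 mol O.
SiO2: 29.44/60.083 = 0.48999 mol → 0.48999 mol Si, 0.97998 mol O.
Total oxygen = 1.95821 mol. Normalization factor = 4/1.95821 = 2.04268.
Si per 4 O = 0.48999 × 2.04268 = 1.001.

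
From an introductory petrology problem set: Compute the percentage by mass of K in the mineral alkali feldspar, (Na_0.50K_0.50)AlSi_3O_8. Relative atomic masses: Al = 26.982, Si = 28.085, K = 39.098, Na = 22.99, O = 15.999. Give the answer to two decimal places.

7.23 wt%

M((Na_0.50K_0.50)AlSi_3O_8) = 270.273 g/mol.
K contributes 0.50 × 39.098 = 19.549 g per mole.
19.549/270.273 = 0.0723 → 7.23%.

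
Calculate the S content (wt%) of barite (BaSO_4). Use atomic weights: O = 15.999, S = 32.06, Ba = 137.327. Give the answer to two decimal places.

13.74 wt%

Formula mass = 1×137.327 + 1×32.06 + 4×15.999 = 233.383 g/mol, of which 32.060 g is S.
So S makes up 32.060/233.383 = 0.1374 of the mass, i.e. 13.74%.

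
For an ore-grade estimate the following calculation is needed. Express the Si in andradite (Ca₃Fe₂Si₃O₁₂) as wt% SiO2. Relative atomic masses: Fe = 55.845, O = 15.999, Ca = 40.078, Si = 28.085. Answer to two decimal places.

Formula mass = 508.167 g/mol.
3 Si → 3.0000 mol SiO2 per formula unit; M(SiO2) = 60.083, so SiO2 mass = 180.249 g.
180.249/508.167 × 100 = 35.47 wt%.

35.47 wt%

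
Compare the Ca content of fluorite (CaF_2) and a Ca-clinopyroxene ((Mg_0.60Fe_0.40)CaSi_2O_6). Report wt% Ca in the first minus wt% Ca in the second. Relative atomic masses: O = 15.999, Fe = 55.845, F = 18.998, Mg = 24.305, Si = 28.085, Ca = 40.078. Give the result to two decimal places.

M(CaF_2) = 78.074 g/mol, so wt% Ca = 40.078/78.074 × 100 = 51.33%.
M((Mg_0.60Fe_0.40)CaSi_2O_6) = 229.163 g/mol, so wt% Ca = 40.078/229.163 × 100 = 17.49%.
51.33 − 17.49 = 33.84 pp.

33.84 percentage points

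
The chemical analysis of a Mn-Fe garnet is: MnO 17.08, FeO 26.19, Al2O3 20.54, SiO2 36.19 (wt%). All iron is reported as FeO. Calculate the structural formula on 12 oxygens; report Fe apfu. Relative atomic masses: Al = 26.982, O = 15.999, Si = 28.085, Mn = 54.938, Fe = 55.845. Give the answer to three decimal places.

MnO (M=70.937): mol = 0.24078; Mn = 0.24078, O = 0.24078.
FeO (M=71.844): mol = 0.36454; Fe = 0.36454, O = 0.36454.
Al2O3 (M=101.961): mol = 0.20145; Al = 0.40290, O = 0.60435.
SiO2 (M=60.083): mol = 0.60233; Si = 0.60233, O = 1.20466.
ΣO = 2.41433; factor = 12/ΣO = 4.97032.
Fe apfu = 0.36454 × 4.97032 = 1.812.

1.812 Fe apfu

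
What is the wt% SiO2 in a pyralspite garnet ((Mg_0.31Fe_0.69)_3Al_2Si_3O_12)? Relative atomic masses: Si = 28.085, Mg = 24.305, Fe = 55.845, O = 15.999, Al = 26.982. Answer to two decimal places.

38.48 wt%

Molar mass of (Mg_0.31Fe_0.69)_3Al_2Si_3O_12 = 0.93*24.305 + 2.07*55.845 + 2*26.982 + 3*28.085 + 12*15.999 = 468.410 g/mol.
Each formula unit contains 3 Si, equivalent to 3/1 = 3.0000 mol SiO2.
M(SiO2) = 1×28.085 + 2×15.999 = 60.083 g/mol.
Mass of SiO2 per formula unit = 3.0000 × 60.083 = 180.249 g.
SiO2 wt% = 180.249 / 468.410 × 100 = 38.48%.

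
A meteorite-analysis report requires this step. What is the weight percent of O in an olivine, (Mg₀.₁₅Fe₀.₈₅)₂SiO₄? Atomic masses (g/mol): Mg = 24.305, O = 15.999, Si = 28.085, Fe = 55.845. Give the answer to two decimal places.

M((Mg₀.₁₅Fe₀.₈₅)₂SiO₄) = 194.309 g/mol.
O contributes 4 × 15.999 = 63.996 g per mole.
63.996/194.309 = 0.3294 → 32.94%.

32.94 weight percent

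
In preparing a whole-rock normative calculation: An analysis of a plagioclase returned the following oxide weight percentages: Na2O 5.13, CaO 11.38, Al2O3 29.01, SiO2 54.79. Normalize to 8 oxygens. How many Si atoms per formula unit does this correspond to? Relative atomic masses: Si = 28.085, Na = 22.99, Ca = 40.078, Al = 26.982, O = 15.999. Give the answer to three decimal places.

2.462 Si apfu

5.13 wt% Na2O ÷ 61.979 g/mol = 0.08277 mol, giving 0.16554 Na and 0.08277 O.
11.38 wt% CaO ÷ 56.077 g/mol = 0.20294 mol, giving 0.20294 Ca and 0.20294 O.
29.01 wt% Al2O3 ÷ 101.961 g/mol = 0.28452 mol, giving 0.56904 Al and 0.85356 O.
54.79 wt% SiO2 ÷ 60.083 g/mol = 0.91191 mol, giving 0.91191 Si and 1.82382 O.
Oxygen sums to 2.96309; scaling by 8/2.96309 = 2.69988 puts the formula on 8 O.
Si: 0.91191 × 2.69988 = 2.462 atoms per formula unit.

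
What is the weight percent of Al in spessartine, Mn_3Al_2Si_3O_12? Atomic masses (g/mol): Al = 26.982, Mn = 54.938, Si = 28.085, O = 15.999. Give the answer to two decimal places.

10.90 mass %

M(Mn_3Al_2Si_3O_12) = 495.021 g/mol.
Al contributes 2 × 26.982 = 53.964 g per mole.
53.964/495.021 = 0.1090 → 10.90%.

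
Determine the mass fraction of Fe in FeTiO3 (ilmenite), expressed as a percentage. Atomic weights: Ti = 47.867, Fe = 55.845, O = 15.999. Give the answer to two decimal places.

36.81 mass %

Molar mass of FeTiO3: 1×55.845 + 1×47.867 + 3×15.999 = 151.709 g/mol.
Mass of Fe per formula unit: 1 × 55.845 = 55.845 g.
Weight fraction Fe = 55.845 / 151.709 = 0.3681.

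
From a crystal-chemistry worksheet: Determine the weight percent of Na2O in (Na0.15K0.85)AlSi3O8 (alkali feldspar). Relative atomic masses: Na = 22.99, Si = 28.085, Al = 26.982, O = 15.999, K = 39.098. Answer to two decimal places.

Formula mass = 275.911 g/mol.
0.15 Na → 0.0750 mol Na2O per formula unit; M(Na2O) = 61.979, so Na2O mass = 4.648 g.
4.648/275.911 × 100 = 1.68 wt%.

1.68 wt%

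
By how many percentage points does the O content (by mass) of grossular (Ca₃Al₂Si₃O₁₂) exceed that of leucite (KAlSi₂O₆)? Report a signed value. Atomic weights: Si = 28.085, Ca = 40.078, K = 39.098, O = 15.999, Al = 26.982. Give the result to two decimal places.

-1.36 percentage points

M(Ca₃Al₂Si₃O₁₂) = 450.441 g/mol, so wt% O = 191.988/450.441 × 100 = 42.62%.
M(KAlSi₂O₆) = 218.244 g/mol, so wt% O = 95.994/218.244 × 100 = 43.98%.
42.62 − 43.98 = -1.36 pp.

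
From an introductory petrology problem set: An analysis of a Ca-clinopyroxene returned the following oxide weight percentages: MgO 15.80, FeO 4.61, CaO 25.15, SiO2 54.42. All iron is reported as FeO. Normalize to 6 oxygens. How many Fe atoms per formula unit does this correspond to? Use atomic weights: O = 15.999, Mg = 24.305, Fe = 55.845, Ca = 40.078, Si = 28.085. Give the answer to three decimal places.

MgO: 15.80/40.304 = 0.39202 mol → 0.39202 mol Mg, 0.39202 mol O.
FeO: 4.61/71.844 = 0.06417 mol → 0.06417 mol Fe, 0.06417 mol O.
CaO: 25.15/56.077 = 0.44849 mol → 0.44849 mol Ca, 0.44849 mol O.
SiO2: 54.42/60.083 = 0.90575 mol → 0.90575 mol Si, 1.81150 mol O.
Total oxygen = 2.71618 mol. Normalization factor = 6/2.71618 = 2.20898.
Fe per 6 O = 0.06417 × 2.20898 = 0.142.

0.142 Fe apfu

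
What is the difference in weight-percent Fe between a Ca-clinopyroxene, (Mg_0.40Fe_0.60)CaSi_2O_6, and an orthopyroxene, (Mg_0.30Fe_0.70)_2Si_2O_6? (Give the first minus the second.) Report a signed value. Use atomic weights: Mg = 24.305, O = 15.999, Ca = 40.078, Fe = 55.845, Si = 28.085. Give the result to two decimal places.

-17.69 percentage points

First mineral: 33.507 g Fe in 235.471 g formula = 14.23 wt% Fe.
Second mineral: 78.183 g Fe in 244.930 g formula = 31.92 wt% Fe.
14.23% − 31.92% gives a difference of -17.69 percentage points.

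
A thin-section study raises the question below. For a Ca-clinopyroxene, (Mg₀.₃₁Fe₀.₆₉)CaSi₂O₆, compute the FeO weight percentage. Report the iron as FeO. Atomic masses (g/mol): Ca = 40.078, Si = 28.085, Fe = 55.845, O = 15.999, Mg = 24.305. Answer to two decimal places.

20.80 wt%

Formula mass = 238.310 g/mol.
0.69 Fe → 0.6900 mol FeO per formula unit; M(FeO) = 71.844, so FeO mass = 49.572 g.
49.572/238.310 × 100 = 20.80 wt%.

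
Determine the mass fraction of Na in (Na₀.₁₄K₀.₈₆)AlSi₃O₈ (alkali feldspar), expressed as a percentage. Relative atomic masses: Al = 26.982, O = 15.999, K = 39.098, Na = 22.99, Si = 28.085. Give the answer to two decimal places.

1.17 weight percent

Formula mass = 0.14·22.99 + 0.86·39.098 + 1·26.982 + 3·28.085 + 8·15.999 = 276.072 g/mol, of which 3.219 g is Na.
So Na makes up 3.219/276.072 = 0.0117 of the mass, i.e. 1.17%.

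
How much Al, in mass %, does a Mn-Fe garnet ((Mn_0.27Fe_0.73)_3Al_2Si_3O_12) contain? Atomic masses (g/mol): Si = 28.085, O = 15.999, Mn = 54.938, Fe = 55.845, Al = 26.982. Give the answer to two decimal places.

Molar mass of (Mn_0.27Fe_0.73)_3Al_2Si_3O_12: 0.81·54.938 + 2.19·55.845 + 2·26.982 + 3·28.085 + 12·15.999 = 497.007 g/mol.
Mass of Al per formula unit: 2 × 26.982 = 53.964 g.
Weight fraction Al = 53.964 / 497.007 = 0.1086.

10.86 mass %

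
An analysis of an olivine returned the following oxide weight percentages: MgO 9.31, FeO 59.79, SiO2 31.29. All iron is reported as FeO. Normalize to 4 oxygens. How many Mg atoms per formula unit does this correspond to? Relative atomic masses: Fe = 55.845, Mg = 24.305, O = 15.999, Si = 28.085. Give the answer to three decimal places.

0.439 Mg apfu

9.31 wt% MgO ÷ 40.304 g/mol = 0.23099 mol, giving 0.23099 Mg and 0.23099 O.
59.79 wt% FeO ÷ 71.844 g/mol = 0.83222 mol, giving 0.83222 Fe and 0.83222 O.
31.29 wt% SiO2 ÷ 60.083 g/mol = 0.52078 mol, giving 0.52078 Si and 1.04156 O.
Oxygen sums to 2.10477; scaling by 4/2.10477 = 1.90045 puts the formula on 4 O.
Mg: 0.23099 × 1.90045 = 0.439 atoms per formula unit.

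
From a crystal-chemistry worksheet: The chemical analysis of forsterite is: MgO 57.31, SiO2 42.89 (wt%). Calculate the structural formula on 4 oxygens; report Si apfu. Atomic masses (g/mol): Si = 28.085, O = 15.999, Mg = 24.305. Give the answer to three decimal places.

1.002 Si apfu

57.31 wt% MgO ÷ 40.304 g/mol = 1.42194 mol, giving 1.42194 Mg and 1.42194 O.
42.89 wt% SiO2 ÷ 60.083 g/mol = 0.71385 mol, giving 0.71385 Si and 1.42770 O.
Oxygen sums to 2.84964; scaling by 4/2.84964 = 1.40369 puts the formula on 4 O.
Si: 0.71385 × 1.40369 = 1.002 atoms per formula unit.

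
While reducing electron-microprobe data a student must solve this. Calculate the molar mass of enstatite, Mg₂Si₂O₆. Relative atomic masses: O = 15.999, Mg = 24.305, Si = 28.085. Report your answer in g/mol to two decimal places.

200.77 g/mol

M = 2×24.305 + 2×28.085 + 6×15.999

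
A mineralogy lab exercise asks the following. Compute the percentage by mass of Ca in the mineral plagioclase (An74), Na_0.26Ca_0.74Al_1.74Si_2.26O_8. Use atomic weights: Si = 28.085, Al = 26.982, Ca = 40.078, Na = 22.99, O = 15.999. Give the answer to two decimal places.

M(Na_0.26Ca_0.74Al_1.74Si_2.26O_8) = 274.048 g/mol.
Ca contributes 0.74 × 40.078 = 29.658 g per mole.
29.658/274.048 = 0.1082 → 10.82%.

10.82 weight percent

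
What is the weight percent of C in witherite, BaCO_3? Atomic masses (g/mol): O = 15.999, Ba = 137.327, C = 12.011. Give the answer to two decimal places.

6.09 mass %

Formula mass = 1×137.327 + 1×12.011 + 3×15.999 = 197.335 g/mol, of which 12.011 g is C.
So C makes up 12.011/197.335 = 0.0609 of the mass, i.e. 6.09%.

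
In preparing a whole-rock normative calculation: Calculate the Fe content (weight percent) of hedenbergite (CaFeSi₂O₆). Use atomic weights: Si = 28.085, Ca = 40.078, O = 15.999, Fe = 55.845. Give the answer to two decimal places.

22.51 weight percent

Formula mass = 1*40.078 + 1*55.845 + 2*28.085 + 6*15.999 = 248.087 g/mol, of which 55.845 g is Fe.
So Fe makes up 55.845/248.087 = 0.2251 of the mass, i.e. 22.51%.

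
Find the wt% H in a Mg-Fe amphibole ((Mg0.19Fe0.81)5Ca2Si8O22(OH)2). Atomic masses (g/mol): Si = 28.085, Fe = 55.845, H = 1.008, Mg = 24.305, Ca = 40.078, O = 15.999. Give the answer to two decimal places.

Formula mass = 0.95*24.305 + 4.05*55.845 + 2*40.078 + 8*28.085 + 24*15.999 + 2*1.008 = 940.090 g/mol, of which 2.016 g is H.
So H makes up 2.016/940.090 = 0.0021 of the mass, i.e. 0.21%.

0.21 mass %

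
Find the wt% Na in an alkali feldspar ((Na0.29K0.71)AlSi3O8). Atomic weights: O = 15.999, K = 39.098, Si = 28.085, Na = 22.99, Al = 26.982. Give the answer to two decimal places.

Formula mass = 0.29*22.99 + 0.71*39.098 + 1*26.982 + 3*28.085 + 8*15.999 = 273.656 g/mol, of which 6.667 g is Na.
So Na makes up 6.667/273.656 = 0.0244 of the mass, i.e. 2.44%.

2.44 weight percent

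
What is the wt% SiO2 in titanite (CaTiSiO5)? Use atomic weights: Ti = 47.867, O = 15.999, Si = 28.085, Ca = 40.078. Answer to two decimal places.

30.65 wt%

Molar mass of CaTiSiO5 = 1·40.078 + 1·47.867 + 1·28.085 + 5·15.999 = 196.025 g/mol.
Each formula unit contains 1 Si, equivalent to 1/1 = 1.0000 mol SiO2.
M(SiO2) = 1×28.085 + 2×15.999 = 60.083 g/mol.
Mass of SiO2 per formula unit = 1.0000 × 60.083 = 60.083 g.
SiO2 wt% = 60.083 / 196.025 × 100 = 30.65%.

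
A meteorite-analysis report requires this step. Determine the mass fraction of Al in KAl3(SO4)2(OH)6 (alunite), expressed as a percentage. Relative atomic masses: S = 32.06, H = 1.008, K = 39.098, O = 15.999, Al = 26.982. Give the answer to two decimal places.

Formula mass = 1×39.098 + 3×26.982 + 2×32.06 + 14×15.999 + 6×1.008 = 414.198 g/mol, of which 80.946 g is Al.
So Al makes up 80.946/414.198 = 0.1954 of the mass, i.e. 19.54%.

19.54 mass %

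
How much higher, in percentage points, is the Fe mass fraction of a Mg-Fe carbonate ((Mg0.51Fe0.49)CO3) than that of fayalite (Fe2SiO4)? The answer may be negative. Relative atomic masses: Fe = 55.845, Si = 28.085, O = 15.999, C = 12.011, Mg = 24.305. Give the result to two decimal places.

First mineral: 27.364 g Fe in 99.768 g formula = 27.43 wt% Fe.
Second mineral: 111.690 g Fe in 203.771 g formula = 54.81 wt% Fe.
27.43% − 54.81% gives a difference of -27.38 percentage points.

-27.38 percentage points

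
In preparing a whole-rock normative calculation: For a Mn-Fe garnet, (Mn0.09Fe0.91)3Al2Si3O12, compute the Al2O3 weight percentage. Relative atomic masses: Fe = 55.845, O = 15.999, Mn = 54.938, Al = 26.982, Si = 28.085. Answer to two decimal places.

20.49 wt%

Formula mass = 497.497 g/mol.
2 Al → 1.0000 mol Al2O3 per formula unit; M(Al2O3) = 101.961, so Al2O3 mass = 101.961 g.
101.961/497.497 × 100 = 20.49 wt%.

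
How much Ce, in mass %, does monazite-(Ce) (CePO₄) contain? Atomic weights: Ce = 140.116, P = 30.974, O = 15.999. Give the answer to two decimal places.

59.60 mass %

Molar mass of CePO₄: 1*140.116 + 1*30.974 + 4*15.999 = 235.086 g/mol.
Mass of Ce per formula unit: 1 × 140.116 = 140.116 g.
Weight fraction Ce = 140.116 / 235.086 = 0.5960.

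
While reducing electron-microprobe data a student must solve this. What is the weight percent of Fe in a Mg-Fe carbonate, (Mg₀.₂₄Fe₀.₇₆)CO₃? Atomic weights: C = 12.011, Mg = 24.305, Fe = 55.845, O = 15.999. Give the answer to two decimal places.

39.20 weight percent

Formula mass = 0.24×24.305 + 0.76×55.845 + 1×12.011 + 3×15.999 = 108.283 g/mol, of which 42.442 g is Fe.
So Fe makes up 42.442/108.283 = 0.3920 of the mass, i.e. 39.20%.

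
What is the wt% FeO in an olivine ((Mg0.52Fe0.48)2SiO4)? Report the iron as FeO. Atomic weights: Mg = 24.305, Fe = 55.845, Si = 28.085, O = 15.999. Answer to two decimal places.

40.34 wt%

Molar mass of (Mg0.52Fe0.48)2SiO4 = 1.04×24.305 + 0.96×55.845 + 1×28.085 + 4×15.999 = 170.969 g/mol.
Each formula unit contains 0.96 Fe, equivalent to 0.96/1 = 0.9600 mol FeO.
M(FeO) = 1×55.845 + 1×15.999 = 71.844 g/mol.
Mass of FeO per formula unit = 0.9600 × 71.844 = 68.970 g.
FeO wt% = 68.970 / 170.969 × 100 = 40.34%.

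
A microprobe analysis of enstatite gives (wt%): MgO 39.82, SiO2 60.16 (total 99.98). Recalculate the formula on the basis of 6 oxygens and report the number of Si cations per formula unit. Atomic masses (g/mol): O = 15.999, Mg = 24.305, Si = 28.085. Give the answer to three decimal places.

2.009 Si apfu

39.82 wt% MgO ÷ 40.304 g/mol = 0.98799 mol, giving 0.98799 Mg and 0.98799 O.
60.16 wt% SiO2 ÷ 60.083 g/mol = 1.00128 mol, giving 1.00128 Si and 2.00256 O.
Oxygen sums to 2.99055; scaling by 6/2.99055 = 2.00632 puts the formula on 6 O.
Si: 1.00128 × 2.00632 = 2.009 atoms per formula unit.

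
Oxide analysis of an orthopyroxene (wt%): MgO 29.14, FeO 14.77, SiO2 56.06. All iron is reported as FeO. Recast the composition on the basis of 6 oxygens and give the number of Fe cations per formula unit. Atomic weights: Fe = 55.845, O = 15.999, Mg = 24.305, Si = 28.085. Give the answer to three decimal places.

MgO: 29.14/40.304 = 0.72301 mol → 0.72301 mol Mg, 0.72301 mol O.
FeO: 14.77/71.844 = 0.20558 mol → 0.20558 mol Fe, 0.20558 mol O.
SiO2: 56.06/60.083 = 0.93304 mol → 0.93304 mol Si, 1.86608 mol O.
Total oxygen = 2.79467 mol. Normalization factor = 6/2.79467 = 2.14694.
Fe per 6 O = 0.20558 × 2.14694 = 0.441.

0.441 Fe apfu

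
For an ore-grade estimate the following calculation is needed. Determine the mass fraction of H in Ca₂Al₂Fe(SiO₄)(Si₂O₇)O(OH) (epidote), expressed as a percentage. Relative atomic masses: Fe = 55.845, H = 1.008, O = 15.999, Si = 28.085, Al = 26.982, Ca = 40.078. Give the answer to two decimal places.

0.21 weight percent

Molar mass of Ca₂Al₂Fe(SiO₄)(Si₂O₇)O(OH): 2×40.078 + 2×26.982 + 1×55.845 + 3×28.085 + 13×15.999 + 1×1.008 = 483.215 g/mol.
Mass of H per formula unit: 1 × 1.008 = 1.008 g.
Weight fraction H = 1.008 / 483.215 = 0.0021.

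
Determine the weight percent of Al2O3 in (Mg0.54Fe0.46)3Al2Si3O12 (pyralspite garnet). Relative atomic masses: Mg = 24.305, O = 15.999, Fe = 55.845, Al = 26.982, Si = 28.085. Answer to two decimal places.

22.83 wt%

Molar mass of (Mg0.54Fe0.46)3Al2Si3O12 = 1.62*24.305 + 1.38*55.845 + 2*26.982 + 3*28.085 + 12*15.999 = 446.647 g/mol.
Each formula unit contains 2 Al, equivalent to 2/2 = 1.0000 mol Al2O3.
M(Al2O3) = 2×26.982 + 3×15.999 = 101.961 g/mol.
Mass of Al2O3 per formula unit = 1.0000 × 101.961 = 101.961 g.
Al2O3 wt% = 101.961 / 446.647 × 100 = 22.83%.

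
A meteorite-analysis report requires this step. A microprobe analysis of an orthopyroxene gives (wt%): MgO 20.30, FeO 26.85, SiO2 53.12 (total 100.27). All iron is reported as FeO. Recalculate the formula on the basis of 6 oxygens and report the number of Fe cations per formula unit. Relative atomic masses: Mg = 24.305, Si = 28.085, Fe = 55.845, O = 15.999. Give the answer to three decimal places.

MgO: 20.30/40.304 = 0.50367 mol → 0.50367 mol Mg, 0.50367 mol O.
FeO: 26.85/71.844 = 0.37373 mol → 0.37373 mol Fe, 0.37373 mol O.
SiO2: 53.12/60.083 = 0.88411 mol → 0.88411 mol Si, 1.76822 mol O.
Total oxygen = 2.64562 mol. Normalization factor = 6/2.64562 = 2.26790.
Fe per 6 O = 0.37373 × 2.26790 = 0.848.

0.848 Fe apfu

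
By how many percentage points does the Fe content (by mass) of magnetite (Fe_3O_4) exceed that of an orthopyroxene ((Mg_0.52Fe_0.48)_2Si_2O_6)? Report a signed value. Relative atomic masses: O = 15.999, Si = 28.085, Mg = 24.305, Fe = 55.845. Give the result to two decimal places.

First mineral: 167.535 g Fe in 231.531 g formula = 72.36 wt% Fe.
Second mineral: 53.611 g Fe in 231.052 g formula = 23.20 wt% Fe.
72.36% − 23.20% gives a difference of 49.16 percentage points.

49.16 percentage points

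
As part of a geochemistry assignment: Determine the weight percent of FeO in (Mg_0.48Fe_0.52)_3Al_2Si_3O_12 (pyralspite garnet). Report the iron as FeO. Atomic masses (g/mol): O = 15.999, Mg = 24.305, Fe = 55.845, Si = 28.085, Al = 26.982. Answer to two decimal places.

M((Mg_0.48Fe_0.52)_3Al_2Si_3O_12) = 452.324 g/mol; M(FeO) = 71.844 g/mol.
Moles FeO per formula unit = 1.56 Fe ÷ 1 = 1.5600.
FeO fraction = (1.5600 × 71.844) / 452.324 = 112.077/452.324 = 0.2478.

24.78 wt%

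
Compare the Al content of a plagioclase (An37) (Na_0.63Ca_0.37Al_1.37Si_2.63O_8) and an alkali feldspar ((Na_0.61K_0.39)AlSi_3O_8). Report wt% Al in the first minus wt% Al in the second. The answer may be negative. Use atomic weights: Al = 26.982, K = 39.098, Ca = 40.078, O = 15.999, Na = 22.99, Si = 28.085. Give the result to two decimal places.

M(Na_0.63Ca_0.37Al_1.37Si_2.63O_8) = 268.133 g/mol, so wt% Al = 36.965/268.133 × 100 = 13.79%.
M((Na_0.61K_0.39)AlSi_3O_8) = 268.501 g/mol, so wt% Al = 26.982/268.501 × 100 = 10.05%.
13.79 − 10.05 = 3.74 pp.

3.74 percentage points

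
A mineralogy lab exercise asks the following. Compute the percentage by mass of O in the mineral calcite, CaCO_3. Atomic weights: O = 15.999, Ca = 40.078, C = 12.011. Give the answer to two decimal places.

47.96 wt%

M(CaCO_3) = 100.086 g/mol.
O contributes 3 × 15.999 = 47.997 g per mole.
47.997/100.086 = 0.4796 → 47.96%.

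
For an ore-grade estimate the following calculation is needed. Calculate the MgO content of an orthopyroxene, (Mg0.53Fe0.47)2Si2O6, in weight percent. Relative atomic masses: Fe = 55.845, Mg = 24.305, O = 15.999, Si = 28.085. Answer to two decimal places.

18.54 wt%

Molar mass of (Mg0.53Fe0.47)2Si2O6 = 1.06*24.305 + 0.94*55.845 + 2*28.085 + 6*15.999 = 230.422 g/mol.
Each formula unit contains 1.06 Mg, equivalent to 1.06/1 = 1.0600 mol MgO.
M(MgO) = 1×24.305 + 1×15.999 = 40.304 g/mol.
Mass of MgO per formula unit = 1.0600 × 40.304 = 42.722 g.
MgO wt% = 42.722 / 230.422 × 100 = 18.54%.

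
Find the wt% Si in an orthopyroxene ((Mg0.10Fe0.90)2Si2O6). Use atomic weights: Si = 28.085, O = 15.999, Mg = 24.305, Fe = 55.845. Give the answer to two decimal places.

21.81 wt%

M((Mg0.10Fe0.90)2Si2O6) = 257.546 g/mol.
Si contributes 2 × 28.085 = 56.170 g per mole.
56.170/257.546 = 0.2181 → 21.81%.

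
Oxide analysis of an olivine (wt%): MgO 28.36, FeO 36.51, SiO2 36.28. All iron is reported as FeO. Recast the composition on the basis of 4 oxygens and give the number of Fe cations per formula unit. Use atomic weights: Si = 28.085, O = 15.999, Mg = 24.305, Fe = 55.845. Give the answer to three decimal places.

0.840 Fe apfu

MgO: 28.36/40.304 = 0.70365 mol → 0.70365 mol Mg, 0.70365 mol O.
FeO: 36.51/71.844 = 0.50818 mol → 0.50818 mol Fe, 0.50818 mol O.
SiO2: 36.28/60.083 = 0.60383 mol → 0.60383 mol Si, 1.20766 mol O.
Total oxygen = 2.41949 mol. Normalization factor = 4/2.41949 = 1.65324.
Fe per 4 O = 0.50818 × 1.65324 = 0.840.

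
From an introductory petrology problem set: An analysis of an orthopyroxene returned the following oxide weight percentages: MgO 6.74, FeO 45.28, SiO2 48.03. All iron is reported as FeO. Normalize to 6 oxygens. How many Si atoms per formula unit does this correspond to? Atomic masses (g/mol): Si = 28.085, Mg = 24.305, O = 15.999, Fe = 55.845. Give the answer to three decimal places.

MgO (M=40.304): mol = 0.16723; Mg = 0.16723, O = 0.16723.
FeO (M=71.844): mol = 0.63025; Fe = 0.63025, O = 0.63025.
SiO2 (M=60.083): mol = 0.79939; Si = 0.79939, O = 1.59878.
ΣO = 2.39626; factor = 6/ΣO = 2.50390.
Si apfu = 0.79939 × 2.50390 = 2.002.

2.002 Si apfu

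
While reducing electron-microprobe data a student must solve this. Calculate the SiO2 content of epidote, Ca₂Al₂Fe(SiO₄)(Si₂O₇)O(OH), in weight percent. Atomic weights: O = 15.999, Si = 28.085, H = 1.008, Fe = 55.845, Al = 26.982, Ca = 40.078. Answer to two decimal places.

Formula mass = 483.215 g/mol.
3 Si → 3.0000 mol SiO2 per formula unit; M(SiO2) = 60.083, so SiO2 mass = 180.249 g.
180.249/483.215 × 100 = 37.30 wt%.

37.30 wt%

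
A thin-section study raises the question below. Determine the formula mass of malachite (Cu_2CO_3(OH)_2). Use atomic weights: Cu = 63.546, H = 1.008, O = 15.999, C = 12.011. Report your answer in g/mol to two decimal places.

221.11 g/mol

Cu: 2 × 63.546 = 127.0920
C: 1 × 12.011 = 12.0110
O: 5 × 15.999 = 79.9950
H: 2 × 1.008 = 2.0160
Summing the contributions gives the formula mass.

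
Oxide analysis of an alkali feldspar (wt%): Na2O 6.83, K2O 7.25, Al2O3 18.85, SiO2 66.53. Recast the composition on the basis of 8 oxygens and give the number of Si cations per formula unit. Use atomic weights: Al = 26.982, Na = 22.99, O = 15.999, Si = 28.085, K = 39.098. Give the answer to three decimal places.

2.996 Si apfu

Na2O: 6.83/61.979 = 0.11020 mol → 0.22040 mol Na, 0.11020 mol O.
K2O: 7.25/94.195 = 0.07697 mol → 0.15394 mol K, 0.07697 mol O.
Al2O3: 18.85/101.961 = 0.18487 mol → 0.36974 mol Al, 0.55461 mol O.
SiO2: 66.53/60.083 = 1.10730 mol → 1.10730 mol Si, 2.21460 mol O.
Total oxygen = 2.95638 mol. Normalization factor = 8/2.95638 = 2.70601.
Si per 8 O = 1.10730 × 2.70601 = 2.996.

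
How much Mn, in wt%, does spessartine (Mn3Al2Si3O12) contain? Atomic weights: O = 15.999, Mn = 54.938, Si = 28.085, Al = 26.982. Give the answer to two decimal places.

33.29 wt%

M(Mn3Al2Si3O12) = 495.021 g/mol.
Mn contributes 3 × 54.938 = 164.814 g per mole.
164.814/495.021 = 0.3329 → 33.29%.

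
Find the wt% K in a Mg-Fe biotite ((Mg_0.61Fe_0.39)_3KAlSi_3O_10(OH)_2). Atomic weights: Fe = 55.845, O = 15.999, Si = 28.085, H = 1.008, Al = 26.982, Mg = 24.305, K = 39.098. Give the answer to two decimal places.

Molar mass of (Mg_0.61Fe_0.39)_3KAlSi_3O_10(OH)_2: 1.83·24.305 + 1.17·55.845 + 1·39.098 + 1·26.982 + 3·28.085 + 12·15.999 + 2·1.008 = 454.156 g/mol.
Mass of K per formula unit: 1 × 39.098 = 39.098 g.
Weight fraction K = 39.098 / 454.156 = 0.0861.

8.61 weight percent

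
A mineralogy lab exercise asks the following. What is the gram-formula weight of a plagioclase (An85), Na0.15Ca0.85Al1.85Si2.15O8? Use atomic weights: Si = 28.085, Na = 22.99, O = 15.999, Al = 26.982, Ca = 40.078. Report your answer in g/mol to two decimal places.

M = 0.15*22.99 + 0.85*40.078 + 1.85*26.982 + 2.15*28.085 + 8*15.999

275.81 g/mol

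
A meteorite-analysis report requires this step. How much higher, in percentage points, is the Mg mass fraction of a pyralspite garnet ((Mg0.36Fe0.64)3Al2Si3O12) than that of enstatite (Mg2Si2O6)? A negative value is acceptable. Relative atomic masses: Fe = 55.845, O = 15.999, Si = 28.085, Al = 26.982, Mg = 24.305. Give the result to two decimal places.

First mineral: 26.249 g Mg in 463.679 g formula = 5.66 wt% Mg.
Second mineral: 48.610 g Mg in 200.774 g formula = 24.21 wt% Mg.
5.66% − 24.21% gives a difference of -18.55 percentage points.

-18.55 percentage points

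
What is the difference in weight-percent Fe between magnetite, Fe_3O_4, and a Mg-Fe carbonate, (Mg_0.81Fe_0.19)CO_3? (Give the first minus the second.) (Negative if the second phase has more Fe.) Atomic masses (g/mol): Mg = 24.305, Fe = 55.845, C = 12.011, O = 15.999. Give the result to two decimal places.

60.61 percentage points

Fe in Fe_3O_4: molar mass 231.531 g/mol; 3×55.845 = 167.535 g → 72.36 wt%.
Fe in (Mg_0.81Fe_0.19)CO_3: molar mass 90.306 g/mol; 0.19×55.845 = 10.611 g → 11.75 wt%.
Difference = 72.36 − 11.75 = 60.61 percentage points.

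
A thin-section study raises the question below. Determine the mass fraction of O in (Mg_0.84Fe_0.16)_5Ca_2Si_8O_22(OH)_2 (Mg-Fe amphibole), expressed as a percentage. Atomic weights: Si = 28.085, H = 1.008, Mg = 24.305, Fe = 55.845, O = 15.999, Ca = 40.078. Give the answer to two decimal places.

Molar mass of (Mg_0.84Fe_0.16)_5Ca_2Si_8O_22(OH)_2: 4.20*24.305 + 0.80*55.845 + 2*40.078 + 8*28.085 + 24*15.999 + 2*1.008 = 837.585 g/mol.
Mass of O per formula unit: 24 × 15.999 = 383.976 g.
Weight fraction O = 383.976 / 837.585 = 0.4584.

45.84 weight percent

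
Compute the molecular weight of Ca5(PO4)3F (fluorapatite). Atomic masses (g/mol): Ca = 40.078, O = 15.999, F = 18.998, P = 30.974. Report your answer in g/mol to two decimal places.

504.30 g/mol

M = 5(40.078) + 3(30.974) + 12(15.999) + 1(18.998)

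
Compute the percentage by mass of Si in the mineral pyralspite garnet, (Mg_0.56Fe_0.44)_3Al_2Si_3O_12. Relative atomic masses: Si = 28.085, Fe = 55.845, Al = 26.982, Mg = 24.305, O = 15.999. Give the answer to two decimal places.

M((Mg_0.56Fe_0.44)_3Al_2Si_3O_12) = 444.755 g/mol.
Si contributes 3 × 28.085 = 84.255 g per mole.
84.255/444.755 = 0.1894 → 18.94%.

18.94 wt%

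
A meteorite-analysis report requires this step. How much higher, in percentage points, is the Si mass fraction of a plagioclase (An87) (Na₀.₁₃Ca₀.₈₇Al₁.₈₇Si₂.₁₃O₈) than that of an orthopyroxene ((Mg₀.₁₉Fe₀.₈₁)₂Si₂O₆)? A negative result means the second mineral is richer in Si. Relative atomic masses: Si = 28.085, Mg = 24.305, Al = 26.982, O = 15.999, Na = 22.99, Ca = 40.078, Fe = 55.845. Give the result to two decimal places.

M(Na₀.₁₃Ca₀.₈₇Al₁.₈₇Si₂.₁₃O₈) = 276.126 g/mol, so wt% Si = 59.821/276.126 × 100 = 21.66%.
M((Mg₀.₁₉Fe₀.₈₁)₂Si₂O₆) = 251.869 g/mol, so wt% Si = 56.170/251.869 × 100 = 22.30%.
21.66 − 22.30 = -0.64 pp.

-0.64 percentage points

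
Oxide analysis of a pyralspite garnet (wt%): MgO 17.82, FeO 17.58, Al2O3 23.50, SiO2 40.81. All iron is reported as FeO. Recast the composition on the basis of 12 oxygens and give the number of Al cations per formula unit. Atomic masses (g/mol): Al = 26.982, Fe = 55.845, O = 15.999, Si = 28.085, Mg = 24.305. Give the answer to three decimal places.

2.021 Al apfu

17.82 wt% MgO ÷ 40.304 g/mol = 0.44214 mol, giving 0.44214 Mg and 0.44214 O.
17.58 wt% FeO ÷ 71.844 g/mol = 0.24470 mol, giving 0.24470 Fe and 0.24470 O.
23.50 wt% Al2O3 ÷ 101.961 g/mol = 0.23048 mol, giving 0.46096 Al and 0.69144 O.
40.81 wt% SiO2 ÷ 60.083 g/mol = 0.67923 mol, giving 0.67923 Si and 1.35846 O.
Oxygen sums to 2.73674; scaling by 12/2.73674 = 4.38478 puts the formula on 12 O.
Al: 0.46096 × 4.38478 = 2.021 atoms per formula unit.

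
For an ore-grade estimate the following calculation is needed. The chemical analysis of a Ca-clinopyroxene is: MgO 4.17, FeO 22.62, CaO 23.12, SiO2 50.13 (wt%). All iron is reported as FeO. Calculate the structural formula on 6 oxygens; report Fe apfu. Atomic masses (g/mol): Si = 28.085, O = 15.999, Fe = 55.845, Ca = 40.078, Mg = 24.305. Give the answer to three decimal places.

MgO (M=40.304): mol = 0.10346; Mg = 0.10346, O = 0.10346.
FeO (M=71.844): mol = 0.31485; Fe = 0.31485, O = 0.31485.
CaO (M=56.077): mol = 0.41229; Ca = 0.41229, O = 0.41229.
SiO2 (M=60.083): mol = 0.83435; Si = 0.83435, O = 1.66870.
ΣO = 2.49930; factor = 6/ΣO = 2.40067.
Fe apfu = 0.31485 × 2.40067 = 0.756.

0.756 Fe apfu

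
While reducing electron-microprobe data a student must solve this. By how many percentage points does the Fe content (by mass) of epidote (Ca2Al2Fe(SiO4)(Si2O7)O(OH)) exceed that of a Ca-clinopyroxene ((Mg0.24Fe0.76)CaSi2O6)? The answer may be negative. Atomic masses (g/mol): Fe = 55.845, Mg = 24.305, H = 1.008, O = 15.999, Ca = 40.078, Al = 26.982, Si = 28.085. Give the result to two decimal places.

M(Ca2Al2Fe(SiO4)(Si2O7)O(OH)) = 483.215 g/mol, so wt% Fe = 55.845/483.215 × 100 = 11.56%.
M((Mg0.24Fe0.76)CaSi2O6) = 240.517 g/mol, so wt% Fe = 42.442/240.517 × 100 = 17.65%.
11.56 − 17.65 = -6.09 pp.

-6.09 percentage points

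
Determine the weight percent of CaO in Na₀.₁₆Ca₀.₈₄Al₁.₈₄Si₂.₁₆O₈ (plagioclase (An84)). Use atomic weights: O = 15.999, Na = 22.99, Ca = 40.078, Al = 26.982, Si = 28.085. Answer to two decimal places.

M(Na₀.₁₆Ca₀.₈₄Al₁.₈₄Si₂.₁₆O₈) = 275.646 g/mol; M(CaO) = 56.077 g/mol.
Moles CaO per formula unit = 0.84 Ca ÷ 1 = 0.8400.
CaO fraction = (0.8400 × 56.077) / 275.646 = 47.105/275.646 = 0.1709.

17.09 wt%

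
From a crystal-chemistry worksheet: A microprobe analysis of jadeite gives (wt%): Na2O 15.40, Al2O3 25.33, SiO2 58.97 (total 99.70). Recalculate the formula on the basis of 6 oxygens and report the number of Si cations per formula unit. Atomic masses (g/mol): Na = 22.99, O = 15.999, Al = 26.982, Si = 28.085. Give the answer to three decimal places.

1.992 Si apfu

15.40 wt% Na2O ÷ 61.979 g/mol = 0.24847 mol, giving 0.49694 Na and 0.24847 O.
25.33 wt% Al2O3 ÷ 101.961 g/mol = 0.24843 mol, giving 0.49686 Al and 0.74529 O.
58.97 wt% SiO2 ÷ 60.083 g/mol = 0.98148 mol, giving 0.98148 Si and 1.96296 O.
Oxygen sums to 2.95672; scaling by 6/2.95672 = 2.02928 puts the formula on 6 O.
Si: 0.98148 × 2.02928 = 1.992 atoms per formula unit.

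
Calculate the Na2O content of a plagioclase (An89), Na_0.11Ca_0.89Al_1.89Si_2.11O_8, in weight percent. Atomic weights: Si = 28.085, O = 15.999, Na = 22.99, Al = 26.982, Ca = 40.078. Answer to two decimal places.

1.23 wt%

M(Na_0.11Ca_0.89Al_1.89Si_2.11O_8) = 276.446 g/mol; M(Na2O) = 61.979 g/mol.
Moles Na2O per formula unit = 0.11 Na ÷ 2 = 0.0550.
Na2O fraction = (0.0550 × 61.979) / 276.446 = 3.409/276.446 = 0.0123.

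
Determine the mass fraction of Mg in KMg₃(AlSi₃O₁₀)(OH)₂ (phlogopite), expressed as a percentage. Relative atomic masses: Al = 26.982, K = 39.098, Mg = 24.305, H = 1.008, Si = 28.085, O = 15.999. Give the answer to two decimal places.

17.47 mass %

M(KMg₃(AlSi₃O₁₀)(OH)₂) = 417.254 g/mol.
Mg contributes 3 × 24.305 = 72.915 g per mole.
72.915/417.254 = 0.1747 → 17.47%.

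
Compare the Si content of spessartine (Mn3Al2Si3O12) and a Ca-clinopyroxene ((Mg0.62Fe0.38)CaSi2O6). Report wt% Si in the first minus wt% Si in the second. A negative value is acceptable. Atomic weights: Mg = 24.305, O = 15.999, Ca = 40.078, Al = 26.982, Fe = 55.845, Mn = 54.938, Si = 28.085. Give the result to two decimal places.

-7.56 percentage points

Si in Mn3Al2Si3O12: molar mass 495.021 g/mol; 3×28.085 = 84.255 g → 17.02 wt%.
Si in (Mg0.62Fe0.38)CaSi2O6: molar mass 228.532 g/mol; 2×28.085 = 56.170 g → 24.58 wt%.
Difference = 17.02 − 24.58 = -7.56 percentage points.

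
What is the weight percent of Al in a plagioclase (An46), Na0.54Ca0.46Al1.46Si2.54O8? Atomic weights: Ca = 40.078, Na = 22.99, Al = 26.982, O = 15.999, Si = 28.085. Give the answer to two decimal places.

Formula mass = 0.54*22.99 + 0.46*40.078 + 1.46*26.982 + 2.54*28.085 + 8*15.999 = 269.572 g/mol, of which 39.394 g is Al.
So Al makes up 39.394/269.572 = 0.1461 of the mass, i.e. 14.61%.

14.61 wt%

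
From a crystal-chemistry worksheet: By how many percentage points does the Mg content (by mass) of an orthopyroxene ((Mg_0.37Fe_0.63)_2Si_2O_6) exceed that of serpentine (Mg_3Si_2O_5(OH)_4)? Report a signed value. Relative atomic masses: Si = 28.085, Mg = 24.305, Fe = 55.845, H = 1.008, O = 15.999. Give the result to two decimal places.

M((Mg_0.37Fe_0.63)_2Si_2O_6) = 240.514 g/mol, so wt% Mg = 17.986/240.514 × 100 = 7.48%.
M(Mg_3Si_2O_5(OH)_4) = 277.108 g/mol, so wt% Mg = 72.915/277.108 × 100 = 26.31%.
7.48 − 26.31 = -18.83 pp.

-18.83 percentage points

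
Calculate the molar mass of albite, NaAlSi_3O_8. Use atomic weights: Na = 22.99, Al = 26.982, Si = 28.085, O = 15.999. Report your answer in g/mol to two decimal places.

The formula mass is the sum 1·22.99 + 1·26.982 + 3·28.085 + 8·15.999.

262.22 g/mol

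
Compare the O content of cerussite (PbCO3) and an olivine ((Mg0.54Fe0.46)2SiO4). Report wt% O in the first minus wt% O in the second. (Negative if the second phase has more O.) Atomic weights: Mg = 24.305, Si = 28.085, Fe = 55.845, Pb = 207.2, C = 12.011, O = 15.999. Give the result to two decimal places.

-19.75 percentage points

First mineral: 47.997 g O in 267.208 g formula = 17.96 wt% O.
Second mineral: 63.996 g O in 169.708 g formula = 37.71 wt% O.
17.96% − 37.71% gives a difference of -19.75 percentage points.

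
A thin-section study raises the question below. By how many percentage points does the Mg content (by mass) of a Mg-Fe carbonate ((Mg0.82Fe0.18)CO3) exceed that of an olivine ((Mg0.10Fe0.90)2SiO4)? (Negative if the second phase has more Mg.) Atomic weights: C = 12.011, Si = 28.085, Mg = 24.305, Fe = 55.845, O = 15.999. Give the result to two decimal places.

19.69 percentage points

M((Mg0.82Fe0.18)CO3) = 89.990 g/mol, so wt% Mg = 19.930/89.990 × 100 = 22.15%.
M((Mg0.10Fe0.90)2SiO4) = 197.463 g/mol, so wt% Mg = 4.861/197.463 × 100 = 2.46%.
22.15 − 2.46 = 19.69 pp.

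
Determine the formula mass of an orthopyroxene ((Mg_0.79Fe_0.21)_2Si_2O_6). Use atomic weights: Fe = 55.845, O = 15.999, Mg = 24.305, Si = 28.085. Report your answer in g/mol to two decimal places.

214.02 g/mol

The formula mass is the sum 1.58·24.305 + 0.42·55.845 + 2·28.085 + 6·15.999.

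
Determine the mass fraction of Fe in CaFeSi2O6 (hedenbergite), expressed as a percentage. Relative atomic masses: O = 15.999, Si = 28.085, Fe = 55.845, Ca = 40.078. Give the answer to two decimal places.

Molar mass of CaFeSi2O6: 1·40.078 + 1·55.845 + 2·28.085 + 6·15.999 = 248.087 g/mol.
Mass of Fe per formula unit: 1 × 55.845 = 55.845 g.
Weight fraction Fe = 55.845 / 248.087 = 0.2251.

22.51 wt%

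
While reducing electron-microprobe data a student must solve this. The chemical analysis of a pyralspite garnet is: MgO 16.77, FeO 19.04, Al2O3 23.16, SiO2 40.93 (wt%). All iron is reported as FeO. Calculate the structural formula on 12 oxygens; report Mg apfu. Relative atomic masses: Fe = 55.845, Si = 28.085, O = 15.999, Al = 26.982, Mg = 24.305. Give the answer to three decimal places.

1.832 Mg apfu

16.77 wt% MgO ÷ 40.304 g/mol = 0.41609 mol, giving 0.41609 Mg and 0.41609 O.
19.04 wt% FeO ÷ 71.844 g/mol = 0.26502 mol, giving 0.26502 Fe and 0.26502 O.
23.16 wt% Al2O3 ÷ 101.961 g/mol = 0.22715 mol, giving 0.45430 Al and 0.68145 O.
40.93 wt% SiO2 ÷ 60.083 g/mol = 0.68122 mol, giving 0.68122 Si and 1.36244 O.
Oxygen sums to 2.72500; scaling by 12/2.72500 = 4.40367 puts the formula on 12 O.
Mg: 0.41609 × 4.40367 = 1.832 atoms per formula unit.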